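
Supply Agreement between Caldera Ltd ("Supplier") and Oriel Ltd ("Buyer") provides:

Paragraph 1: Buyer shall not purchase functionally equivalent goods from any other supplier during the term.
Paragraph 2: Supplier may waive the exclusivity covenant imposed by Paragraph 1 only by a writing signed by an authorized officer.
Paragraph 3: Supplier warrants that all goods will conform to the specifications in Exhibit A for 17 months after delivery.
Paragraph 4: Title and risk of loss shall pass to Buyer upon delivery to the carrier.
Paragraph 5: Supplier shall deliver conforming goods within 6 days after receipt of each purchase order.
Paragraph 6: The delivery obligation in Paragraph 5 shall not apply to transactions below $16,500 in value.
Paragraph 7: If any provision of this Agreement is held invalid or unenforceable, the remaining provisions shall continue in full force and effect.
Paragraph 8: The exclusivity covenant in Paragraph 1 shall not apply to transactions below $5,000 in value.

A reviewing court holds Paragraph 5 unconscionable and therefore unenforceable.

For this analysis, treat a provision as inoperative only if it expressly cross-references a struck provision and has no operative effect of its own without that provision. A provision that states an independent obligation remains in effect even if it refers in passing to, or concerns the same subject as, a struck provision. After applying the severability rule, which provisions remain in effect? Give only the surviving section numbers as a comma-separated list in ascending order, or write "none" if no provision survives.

Paragraph 5 is struck. Paragraph 6 operates only by reference to Paragraph 5, so it falls with Paragraph 5. Under the severability clause in Paragraph 7, the remaining provisions continue in force. Paragraph 1, Paragraph 2, Paragraph 3, Paragraph 4, Paragraph 7, and Paragraph 8 remain in effect.

1, 2, 3, 4, 7, 8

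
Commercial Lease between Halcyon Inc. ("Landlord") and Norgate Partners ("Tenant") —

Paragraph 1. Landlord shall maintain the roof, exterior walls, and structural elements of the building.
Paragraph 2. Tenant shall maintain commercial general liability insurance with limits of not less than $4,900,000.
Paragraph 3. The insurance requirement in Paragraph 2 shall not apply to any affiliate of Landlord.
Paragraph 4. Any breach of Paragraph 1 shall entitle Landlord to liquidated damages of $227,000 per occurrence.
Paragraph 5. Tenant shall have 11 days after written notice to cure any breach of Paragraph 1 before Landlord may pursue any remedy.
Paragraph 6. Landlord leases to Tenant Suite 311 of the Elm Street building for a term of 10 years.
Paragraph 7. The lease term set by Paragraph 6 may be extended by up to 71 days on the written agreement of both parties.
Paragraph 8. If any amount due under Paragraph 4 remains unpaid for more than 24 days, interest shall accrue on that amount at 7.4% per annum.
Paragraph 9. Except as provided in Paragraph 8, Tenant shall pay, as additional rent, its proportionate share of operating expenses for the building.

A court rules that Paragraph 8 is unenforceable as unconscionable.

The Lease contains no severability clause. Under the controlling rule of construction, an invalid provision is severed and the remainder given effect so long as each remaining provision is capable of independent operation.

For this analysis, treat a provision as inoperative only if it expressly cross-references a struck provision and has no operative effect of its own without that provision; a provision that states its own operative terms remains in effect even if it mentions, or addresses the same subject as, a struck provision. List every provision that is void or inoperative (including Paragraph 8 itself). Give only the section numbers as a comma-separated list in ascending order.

8

Paragraph 8 is struck. Although Paragraph 9 refers to Paragraph 8, its operative terms do not depend on Paragraph 8, so it remains in effect. Nothing else in the Lease is defined by reference to Paragraph 8. Under the stated default rule, only provisions that cannot operate independently fall away; the rest are enforced. Paragraph 1, Paragraph 2, Paragraph 3, Paragraph 4, Paragraph 5, Paragraph 6, Paragraph 7, and Paragraph 9 remain in effect.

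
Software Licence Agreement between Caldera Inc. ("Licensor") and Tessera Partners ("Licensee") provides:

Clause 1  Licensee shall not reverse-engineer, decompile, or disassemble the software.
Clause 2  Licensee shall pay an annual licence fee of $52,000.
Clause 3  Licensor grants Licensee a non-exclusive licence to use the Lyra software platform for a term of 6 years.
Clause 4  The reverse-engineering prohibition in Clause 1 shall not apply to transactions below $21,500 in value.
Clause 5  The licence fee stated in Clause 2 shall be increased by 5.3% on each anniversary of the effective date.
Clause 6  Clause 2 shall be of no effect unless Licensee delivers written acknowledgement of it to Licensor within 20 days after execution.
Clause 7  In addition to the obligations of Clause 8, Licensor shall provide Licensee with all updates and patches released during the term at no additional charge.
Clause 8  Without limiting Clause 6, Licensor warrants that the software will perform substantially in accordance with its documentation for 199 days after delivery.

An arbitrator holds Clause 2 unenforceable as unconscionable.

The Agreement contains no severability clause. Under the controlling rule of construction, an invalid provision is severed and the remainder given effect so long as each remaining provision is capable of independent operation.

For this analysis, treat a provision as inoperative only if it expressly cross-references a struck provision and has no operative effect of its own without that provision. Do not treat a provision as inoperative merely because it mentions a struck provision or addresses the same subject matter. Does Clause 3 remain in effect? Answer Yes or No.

Yes

Clause 2 is struck. The whole of Clause 5 is the escalation of the licence fee, defined by reference to Clause 2, so Clause 5 cannot stand once Clause 2 is removed. Clause 6 has no operative effect of its own apart from Clause 2 and is therefore inoperative. Clause 8 mentions Clause 6 but its own obligation stands independently of Clause 6, so Clause 8 is not affected. Under the stated default rule, only provisions that cannot operate independently fall away; the rest are enforced. Clause 1, Clause 3, Clause 4, Clause 7, and Clause 8 remain in effect. Clause 3 is among the surviving provisions, so the answer is yes.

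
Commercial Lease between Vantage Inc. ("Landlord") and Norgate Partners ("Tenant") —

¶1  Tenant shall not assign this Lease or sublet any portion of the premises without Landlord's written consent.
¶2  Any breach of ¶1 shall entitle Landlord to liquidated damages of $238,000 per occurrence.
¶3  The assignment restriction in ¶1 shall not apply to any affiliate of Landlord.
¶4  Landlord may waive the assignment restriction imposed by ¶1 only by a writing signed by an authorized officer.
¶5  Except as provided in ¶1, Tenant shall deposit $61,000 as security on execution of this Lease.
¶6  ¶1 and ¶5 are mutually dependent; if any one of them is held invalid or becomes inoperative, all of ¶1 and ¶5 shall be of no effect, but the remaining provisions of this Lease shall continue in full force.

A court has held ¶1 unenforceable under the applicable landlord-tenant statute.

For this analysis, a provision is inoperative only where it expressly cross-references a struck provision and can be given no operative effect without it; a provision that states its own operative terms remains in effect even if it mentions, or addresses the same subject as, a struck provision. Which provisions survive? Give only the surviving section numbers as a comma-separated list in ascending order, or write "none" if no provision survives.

6

¶1 is struck. ¶2 does nothing except set the liquidated-damages amount by reference to ¶1; with ¶1 gone it has no independent effect and is inoperative. The whole of ¶3 is the carve-out from the assignment restriction, defined by reference to ¶1, so ¶3 cannot stand once ¶1 is removed. ¶4 has no operative effect of its own apart from ¶1 and is therefore inoperative. ¶6 declares ¶1 and ¶5 mutually dependent; since one of them has fallen, all of them are of no effect. That brings down ¶5 as well. The remainder continues in force under ¶6. Only ¶6 remains in effect.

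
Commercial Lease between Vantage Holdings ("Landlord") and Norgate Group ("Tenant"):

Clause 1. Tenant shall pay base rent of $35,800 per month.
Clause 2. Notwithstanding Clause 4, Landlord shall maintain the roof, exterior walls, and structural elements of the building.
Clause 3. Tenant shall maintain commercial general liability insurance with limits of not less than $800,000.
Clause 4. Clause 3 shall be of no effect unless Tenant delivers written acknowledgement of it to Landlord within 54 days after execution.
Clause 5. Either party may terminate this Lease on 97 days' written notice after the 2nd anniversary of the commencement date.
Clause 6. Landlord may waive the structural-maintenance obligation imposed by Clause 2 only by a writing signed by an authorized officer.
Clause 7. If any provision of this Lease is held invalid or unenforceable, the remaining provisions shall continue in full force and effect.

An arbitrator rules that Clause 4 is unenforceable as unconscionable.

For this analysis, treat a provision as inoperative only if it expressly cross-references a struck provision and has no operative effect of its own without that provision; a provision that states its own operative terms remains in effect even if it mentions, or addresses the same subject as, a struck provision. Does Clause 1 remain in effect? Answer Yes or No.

Yes

Clause 4 is struck. Clause 2 mentions Clause 4 but its own obligation stands independently of Clause 4, so Clause 2 is not affected. No other provision's operative terms depend on Clause 4. Clause 7 is a severability clause and preserves every provision that can still be given independent effect. Clause 1, Clause 2, Clause 3, Clause 5, Clause 6, and Clause 7 remain in effect. Clause 1 is among the surviving provisions, so the answer is yes.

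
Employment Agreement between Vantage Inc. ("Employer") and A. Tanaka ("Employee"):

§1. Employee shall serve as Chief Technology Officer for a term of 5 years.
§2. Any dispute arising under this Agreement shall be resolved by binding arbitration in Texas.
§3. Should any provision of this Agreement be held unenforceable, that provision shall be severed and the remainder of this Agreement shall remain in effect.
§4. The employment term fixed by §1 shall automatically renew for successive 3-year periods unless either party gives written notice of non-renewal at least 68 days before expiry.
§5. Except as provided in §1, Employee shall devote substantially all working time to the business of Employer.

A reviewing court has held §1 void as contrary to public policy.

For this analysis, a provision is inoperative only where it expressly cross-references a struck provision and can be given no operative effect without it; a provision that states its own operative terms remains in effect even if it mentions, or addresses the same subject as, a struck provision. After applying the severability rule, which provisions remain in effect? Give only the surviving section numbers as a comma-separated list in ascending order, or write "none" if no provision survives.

§1 is struck. §4 has no operative effect of its own apart from §1 and is therefore inoperative. §5 mentions §1 but its own obligation stands independently of §1, so §5 is not affected. §3 is a severability clause and preserves every provision that can still be given independent effect. The provisions still in force are §2, §3, and §5.

2, 3, 5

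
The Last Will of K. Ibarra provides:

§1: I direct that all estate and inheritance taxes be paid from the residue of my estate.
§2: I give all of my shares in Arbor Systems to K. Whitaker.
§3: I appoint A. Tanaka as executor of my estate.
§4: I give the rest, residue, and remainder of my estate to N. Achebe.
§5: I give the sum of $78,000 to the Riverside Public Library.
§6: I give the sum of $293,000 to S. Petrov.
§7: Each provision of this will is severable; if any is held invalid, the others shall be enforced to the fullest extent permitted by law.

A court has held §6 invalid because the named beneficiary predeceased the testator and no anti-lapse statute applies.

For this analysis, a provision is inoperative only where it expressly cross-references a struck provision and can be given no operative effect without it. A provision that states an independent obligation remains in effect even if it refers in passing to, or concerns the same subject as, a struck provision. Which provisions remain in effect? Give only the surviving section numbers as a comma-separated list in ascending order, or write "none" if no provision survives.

1, 2, 3, 4, 5, 7

§6 is struck. Nothing else in the will is defined by reference to §6. §7 is a severability clause and preserves every provision that can still be given independent effect. That leaves §1, §2, §3, §4, §5, and §7 in effect.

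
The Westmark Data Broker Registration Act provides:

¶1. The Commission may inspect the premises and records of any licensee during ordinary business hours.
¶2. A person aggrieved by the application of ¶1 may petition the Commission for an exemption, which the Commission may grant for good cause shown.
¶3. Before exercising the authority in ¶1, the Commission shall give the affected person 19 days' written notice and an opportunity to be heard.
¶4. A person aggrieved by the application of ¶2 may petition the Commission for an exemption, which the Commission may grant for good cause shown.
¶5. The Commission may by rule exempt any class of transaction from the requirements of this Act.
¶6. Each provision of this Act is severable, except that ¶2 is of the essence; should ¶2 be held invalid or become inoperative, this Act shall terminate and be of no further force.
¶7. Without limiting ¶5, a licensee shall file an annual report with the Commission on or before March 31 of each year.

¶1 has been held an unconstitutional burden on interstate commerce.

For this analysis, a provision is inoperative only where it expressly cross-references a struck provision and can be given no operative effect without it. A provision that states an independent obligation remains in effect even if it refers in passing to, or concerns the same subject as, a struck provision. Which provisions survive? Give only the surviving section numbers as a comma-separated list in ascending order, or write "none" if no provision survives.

none

¶1 is struck. The only function of ¶2 is the exemption procedure for ¶1, so it cannot stand once ¶1 is removed. ¶3 merely fixes the notice-and-hearing requirement for ¶1; with ¶1 gone it has nothing to operate on and falls away. ¶4 operates only by reference to ¶2, so it falls with ¶2. ¶6 makes ¶2 an essential term, and ¶2 has been rendered inoperative by the cascade; under ¶6, the entire Act is therefore void. No provision of the Act survives.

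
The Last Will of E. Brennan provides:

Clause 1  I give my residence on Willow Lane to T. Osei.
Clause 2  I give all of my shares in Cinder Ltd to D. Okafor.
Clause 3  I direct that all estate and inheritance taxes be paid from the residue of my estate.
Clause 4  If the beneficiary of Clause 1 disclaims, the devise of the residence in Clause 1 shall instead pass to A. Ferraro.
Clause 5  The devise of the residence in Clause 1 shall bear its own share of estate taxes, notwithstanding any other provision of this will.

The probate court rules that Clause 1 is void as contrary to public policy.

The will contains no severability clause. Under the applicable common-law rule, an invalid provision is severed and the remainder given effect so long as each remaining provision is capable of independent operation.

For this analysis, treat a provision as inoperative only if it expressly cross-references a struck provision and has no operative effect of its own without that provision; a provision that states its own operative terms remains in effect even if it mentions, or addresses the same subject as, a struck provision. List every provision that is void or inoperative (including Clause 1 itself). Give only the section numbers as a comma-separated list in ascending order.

1, 4, 5

Clause 1 is struck. Clause 4 has no operative effect of its own apart from Clause 1 and is therefore inoperative. Clause 5 operates only by reference to Clause 1, so it falls with Clause 1. Under the stated default rule, only provisions that cannot operate independently fall away; the rest are enforced. The provisions still in force are Clause 2 and Clause 3.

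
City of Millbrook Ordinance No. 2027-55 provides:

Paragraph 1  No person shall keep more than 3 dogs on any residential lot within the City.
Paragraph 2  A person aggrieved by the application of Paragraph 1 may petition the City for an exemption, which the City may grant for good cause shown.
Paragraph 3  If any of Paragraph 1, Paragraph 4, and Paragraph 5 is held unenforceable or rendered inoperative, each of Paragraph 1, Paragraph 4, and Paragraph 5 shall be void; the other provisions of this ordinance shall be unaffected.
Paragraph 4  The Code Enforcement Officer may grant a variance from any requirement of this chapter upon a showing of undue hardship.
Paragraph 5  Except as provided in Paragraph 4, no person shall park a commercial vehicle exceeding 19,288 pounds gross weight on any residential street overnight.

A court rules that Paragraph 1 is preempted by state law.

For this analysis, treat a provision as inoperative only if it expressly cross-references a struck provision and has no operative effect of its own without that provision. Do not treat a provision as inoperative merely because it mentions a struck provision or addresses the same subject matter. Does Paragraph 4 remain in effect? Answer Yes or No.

Paragraph 1 is struck. Paragraph 2 has no operative effect of its own apart from Paragraph 1 and is therefore inoperative. Paragraph 3 declares Paragraph 1, Paragraph 4, and Paragraph 5 mutually dependent; since one of them has fallen, all of them are of no effect. That brings down Paragraph 4 and Paragraph 5 as well. The remainder continues in force under Paragraph 3. Only Paragraph 3 remains in effect. Paragraph 4 is among the inoperative provisions, so the answer is no.

No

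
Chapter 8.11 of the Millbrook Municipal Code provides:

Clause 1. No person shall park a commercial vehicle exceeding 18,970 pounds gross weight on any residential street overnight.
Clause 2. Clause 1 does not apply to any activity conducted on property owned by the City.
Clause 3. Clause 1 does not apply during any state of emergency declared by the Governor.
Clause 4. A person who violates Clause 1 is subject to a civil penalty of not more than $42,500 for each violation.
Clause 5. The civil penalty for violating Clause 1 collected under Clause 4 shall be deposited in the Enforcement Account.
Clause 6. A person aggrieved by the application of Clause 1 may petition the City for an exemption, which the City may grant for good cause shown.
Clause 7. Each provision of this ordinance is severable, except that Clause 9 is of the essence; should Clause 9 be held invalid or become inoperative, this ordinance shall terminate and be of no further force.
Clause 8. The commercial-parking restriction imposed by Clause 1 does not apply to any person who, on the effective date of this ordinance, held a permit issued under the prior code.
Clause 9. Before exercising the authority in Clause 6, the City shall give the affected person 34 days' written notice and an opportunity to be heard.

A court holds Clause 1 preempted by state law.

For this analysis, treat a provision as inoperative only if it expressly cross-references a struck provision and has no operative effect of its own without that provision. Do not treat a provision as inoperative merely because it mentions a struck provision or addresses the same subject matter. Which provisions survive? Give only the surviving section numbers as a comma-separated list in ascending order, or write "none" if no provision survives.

Clause 1 is struck. Clause 2 merely fixes the public-property exemption from Clause 1; with Clause 1 gone it has nothing to operate on and falls away. Clause 3 operates only by reference to Clause 1, so it falls with Clause 1. Clause 4 merely fixes the civil penalty for violating Clause 1; with Clause 1 gone it has nothing to operate on and falls away. Clause 6 operates only by reference to Clause 1, so it falls with Clause 1. The only function of Clause 8 is the grandfather exemption from Clause 1, so it cannot stand once Clause 1 is removed. Clause 5 has no operative effect of its own apart from Clause 4 and is therefore inoperative. Clause 9 has no operative effect of its own apart from Clause 6 and is therefore inoperative. Clause 7 makes Clause 9 an essential term, and Clause 9 has been rendered inoperative by the cascade; under Clause 7, the entire ordinance is therefore void. No provision of the ordinance survives.

none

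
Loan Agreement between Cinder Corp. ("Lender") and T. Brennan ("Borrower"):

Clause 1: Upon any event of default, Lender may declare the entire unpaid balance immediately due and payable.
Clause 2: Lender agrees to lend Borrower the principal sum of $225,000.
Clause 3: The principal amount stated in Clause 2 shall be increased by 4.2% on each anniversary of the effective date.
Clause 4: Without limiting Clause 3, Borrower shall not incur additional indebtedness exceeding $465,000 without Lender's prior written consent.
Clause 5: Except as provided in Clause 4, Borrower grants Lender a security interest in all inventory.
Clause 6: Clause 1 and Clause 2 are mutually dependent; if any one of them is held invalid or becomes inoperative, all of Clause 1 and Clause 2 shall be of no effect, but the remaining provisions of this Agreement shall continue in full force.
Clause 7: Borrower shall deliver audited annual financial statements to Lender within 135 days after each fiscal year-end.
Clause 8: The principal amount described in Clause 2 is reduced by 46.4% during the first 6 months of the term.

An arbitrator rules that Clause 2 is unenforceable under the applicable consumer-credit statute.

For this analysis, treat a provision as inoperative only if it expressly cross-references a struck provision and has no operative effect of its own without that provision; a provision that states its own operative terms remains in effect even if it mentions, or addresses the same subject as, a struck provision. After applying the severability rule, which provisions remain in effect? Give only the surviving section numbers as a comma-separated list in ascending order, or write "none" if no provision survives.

Clause 2 is struck. The whole of Clause 3 is the escalation of the principal amount, defined by reference to Clause 2, so Clause 3 cannot stand once Clause 2 is removed. Clause 8 does nothing except set the introductory reduction to the principal amount by reference to Clause 2; with Clause 2 gone it has no independent effect and is inoperative. Although Clause 4 refers to Clause 3, its operative terms do not depend on Clause 3, so it remains in effect. Clause 6 declares Clause 1 and Clause 2 mutually dependent; since one of them has fallen, all of them are of no effect. That brings down Clause 1 as well. The remainder continues in force under Clause 6. Clause 4, Clause 5, Clause 6, and Clause 7 remain in effect.

4, 5, 6, 7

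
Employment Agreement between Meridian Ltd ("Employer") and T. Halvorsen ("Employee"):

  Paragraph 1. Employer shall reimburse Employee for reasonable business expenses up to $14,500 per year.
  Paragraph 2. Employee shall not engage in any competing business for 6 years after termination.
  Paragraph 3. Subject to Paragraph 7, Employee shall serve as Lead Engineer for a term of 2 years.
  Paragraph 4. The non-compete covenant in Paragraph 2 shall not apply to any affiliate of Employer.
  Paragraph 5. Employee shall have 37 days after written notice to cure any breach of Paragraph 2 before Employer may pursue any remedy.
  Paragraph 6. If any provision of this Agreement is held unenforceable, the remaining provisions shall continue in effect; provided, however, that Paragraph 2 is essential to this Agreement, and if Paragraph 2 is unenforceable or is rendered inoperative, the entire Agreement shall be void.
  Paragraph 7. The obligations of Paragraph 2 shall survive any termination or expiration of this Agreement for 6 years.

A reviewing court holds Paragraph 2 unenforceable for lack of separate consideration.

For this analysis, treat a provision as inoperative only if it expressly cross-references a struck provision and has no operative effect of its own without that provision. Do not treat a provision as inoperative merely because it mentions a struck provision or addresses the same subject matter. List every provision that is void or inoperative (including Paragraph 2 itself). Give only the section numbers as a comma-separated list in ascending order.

1, 2, 3, 4, 5, 6, 7

Paragraph 2 is struck. Paragraph 4 operates only by reference to Paragraph 2, so it falls with Paragraph 2. Paragraph 5 has no operative effect of its own apart from Paragraph 2 and is therefore inoperative. Paragraph 7 merely fixes the survival period for Paragraph 2; with Paragraph 2 gone it has nothing to operate on and falls away. Paragraph 6 makes Paragraph 2 an essential term, and Paragraph 2 is the provision held invalid; under Paragraph 6, the entire Agreement is therefore void. No provision of the Agreement survives.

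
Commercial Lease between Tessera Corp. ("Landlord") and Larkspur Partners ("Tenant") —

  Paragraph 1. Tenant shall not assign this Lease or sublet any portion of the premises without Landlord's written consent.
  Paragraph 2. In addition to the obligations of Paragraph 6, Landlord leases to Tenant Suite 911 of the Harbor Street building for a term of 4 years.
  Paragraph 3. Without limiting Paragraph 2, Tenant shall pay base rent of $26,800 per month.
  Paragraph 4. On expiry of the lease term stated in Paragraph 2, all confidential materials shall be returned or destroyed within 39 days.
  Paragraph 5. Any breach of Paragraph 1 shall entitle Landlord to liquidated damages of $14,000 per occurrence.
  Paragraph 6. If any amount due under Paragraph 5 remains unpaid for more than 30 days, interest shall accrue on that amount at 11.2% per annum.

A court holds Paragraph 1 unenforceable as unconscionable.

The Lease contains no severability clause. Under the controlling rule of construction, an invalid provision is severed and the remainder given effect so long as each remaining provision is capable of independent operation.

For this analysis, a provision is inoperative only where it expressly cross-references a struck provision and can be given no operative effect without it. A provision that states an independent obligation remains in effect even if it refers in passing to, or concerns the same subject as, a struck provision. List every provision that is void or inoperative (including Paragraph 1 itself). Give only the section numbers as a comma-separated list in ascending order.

Paragraph 1 is struck. Paragraph 5 operates only by reference to Paragraph 1, so it falls with Paragraph 1. Paragraph 6 has no operative effect of its own apart from Paragraph 5 and is therefore inoperative. Paragraph 2 mentions Paragraph 6 but its own obligation stands independently of Paragraph 6, so Paragraph 2 is not affected. With no severability clause, the stated default rule severs what cannot stand and enforces each remaining provision that can operate on its own. The provisions still in force are Paragraph 2, Paragraph 3, and Paragraph 4.

1, 5, 6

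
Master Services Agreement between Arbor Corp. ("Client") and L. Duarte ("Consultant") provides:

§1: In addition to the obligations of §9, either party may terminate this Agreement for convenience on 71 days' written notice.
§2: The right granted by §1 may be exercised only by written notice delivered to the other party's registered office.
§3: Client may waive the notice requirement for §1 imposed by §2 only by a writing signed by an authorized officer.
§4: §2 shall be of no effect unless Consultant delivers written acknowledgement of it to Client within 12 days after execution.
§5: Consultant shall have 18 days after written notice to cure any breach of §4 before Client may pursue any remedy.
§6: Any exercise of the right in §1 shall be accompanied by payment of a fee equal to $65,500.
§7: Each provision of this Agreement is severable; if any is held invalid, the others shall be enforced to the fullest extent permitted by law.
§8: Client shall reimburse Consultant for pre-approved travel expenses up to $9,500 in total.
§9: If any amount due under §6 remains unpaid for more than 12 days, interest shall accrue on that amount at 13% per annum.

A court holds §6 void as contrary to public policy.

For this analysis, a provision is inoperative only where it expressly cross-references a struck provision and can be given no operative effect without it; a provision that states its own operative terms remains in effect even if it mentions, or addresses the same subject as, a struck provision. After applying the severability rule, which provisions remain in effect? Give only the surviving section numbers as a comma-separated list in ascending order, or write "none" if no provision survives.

1, 2, 3, 4, 5, 7, 8

§6 is struck. §9 does nothing except set the default interest on the exercise fee for §1 by reference to §6; with §6 gone it has no independent effect and is inoperative. §1 mentions §9 but its own obligation stands independently of §9, so §1 is not affected. §7 is a severability clause and preserves every provision that can still be given independent effect. That leaves §1, §2, §3, §4, §5, §7, and §8 in effect.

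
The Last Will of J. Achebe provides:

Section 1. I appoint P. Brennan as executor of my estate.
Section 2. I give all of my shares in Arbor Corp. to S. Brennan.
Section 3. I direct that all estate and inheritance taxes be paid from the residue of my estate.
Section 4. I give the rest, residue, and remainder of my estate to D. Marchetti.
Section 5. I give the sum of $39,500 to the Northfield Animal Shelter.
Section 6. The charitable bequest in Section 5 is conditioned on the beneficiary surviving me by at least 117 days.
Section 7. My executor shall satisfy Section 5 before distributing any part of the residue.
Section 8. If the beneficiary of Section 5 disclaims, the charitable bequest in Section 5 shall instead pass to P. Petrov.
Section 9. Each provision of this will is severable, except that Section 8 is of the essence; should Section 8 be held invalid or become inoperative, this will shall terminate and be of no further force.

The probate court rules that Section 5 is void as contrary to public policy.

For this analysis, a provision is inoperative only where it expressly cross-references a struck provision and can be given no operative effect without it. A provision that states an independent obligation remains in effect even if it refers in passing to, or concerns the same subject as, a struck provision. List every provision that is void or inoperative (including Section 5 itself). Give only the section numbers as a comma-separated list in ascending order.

1, 2, 3, 4, 5, 6, 7, 8, 9

Section 5 is struck. Section 6 merely fixes the survivorship condition on Section 5; with Section 5 gone it has nothing to operate on and falls away. Section 7 operates only by reference to Section 5, so it falls with Section 5. Section 8 has no operative effect of its own apart from Section 5 and is therefore inoperative. Section 9 makes Section 8 an essential term, and Section 8 has been rendered inoperative by the cascade; under Section 9, the entire will is therefore void. No provision of the will survives.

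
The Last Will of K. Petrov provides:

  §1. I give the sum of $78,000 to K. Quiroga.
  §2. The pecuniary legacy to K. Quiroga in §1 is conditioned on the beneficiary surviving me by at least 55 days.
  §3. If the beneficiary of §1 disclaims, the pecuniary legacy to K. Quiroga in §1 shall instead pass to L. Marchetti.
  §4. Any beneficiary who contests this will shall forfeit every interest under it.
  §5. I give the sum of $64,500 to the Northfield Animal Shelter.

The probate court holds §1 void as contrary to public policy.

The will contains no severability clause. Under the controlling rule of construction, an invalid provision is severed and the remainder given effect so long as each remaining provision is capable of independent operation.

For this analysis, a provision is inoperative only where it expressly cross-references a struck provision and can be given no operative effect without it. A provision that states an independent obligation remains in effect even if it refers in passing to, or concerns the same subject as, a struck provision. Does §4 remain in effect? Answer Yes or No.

Yes

§1 is struck. The only function of §2 is the survivorship condition on §1, so it cannot stand once §1 is removed. §3 operates only by reference to §1, so it falls with §1. Under the stated default rule, only provisions that cannot operate independently fall away; the rest are enforced. That leaves §4 and §5 in effect. §4 is among the surviving provisions, so the answer is yes.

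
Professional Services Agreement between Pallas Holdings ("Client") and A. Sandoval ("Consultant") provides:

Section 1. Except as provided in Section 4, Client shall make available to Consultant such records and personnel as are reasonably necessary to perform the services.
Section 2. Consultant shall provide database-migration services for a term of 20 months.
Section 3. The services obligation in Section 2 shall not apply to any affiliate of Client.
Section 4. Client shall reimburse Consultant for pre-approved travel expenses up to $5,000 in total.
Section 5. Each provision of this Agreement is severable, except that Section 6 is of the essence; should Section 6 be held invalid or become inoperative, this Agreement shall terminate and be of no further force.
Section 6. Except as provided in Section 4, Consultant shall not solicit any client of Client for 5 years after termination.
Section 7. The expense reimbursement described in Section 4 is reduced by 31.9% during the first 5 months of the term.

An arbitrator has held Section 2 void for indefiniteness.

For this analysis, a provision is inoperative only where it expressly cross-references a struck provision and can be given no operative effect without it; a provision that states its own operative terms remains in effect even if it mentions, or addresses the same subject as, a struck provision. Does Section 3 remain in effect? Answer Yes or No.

No

Section 2 is struck. Section 3 does nothing except set the carve-out from the services obligation by reference to Section 2; with Section 2 gone it has no independent effect and is inoperative. Section 5 makes Section 6 an essential term, but Section 6 is unaffected, so the severability proviso in Section 5 preserves the remaining provisions. Section 1, Section 4, Section 5, Section 6, and Section 7 remain in effect. Section 3 is among the inoperative provisions, so the answer is no.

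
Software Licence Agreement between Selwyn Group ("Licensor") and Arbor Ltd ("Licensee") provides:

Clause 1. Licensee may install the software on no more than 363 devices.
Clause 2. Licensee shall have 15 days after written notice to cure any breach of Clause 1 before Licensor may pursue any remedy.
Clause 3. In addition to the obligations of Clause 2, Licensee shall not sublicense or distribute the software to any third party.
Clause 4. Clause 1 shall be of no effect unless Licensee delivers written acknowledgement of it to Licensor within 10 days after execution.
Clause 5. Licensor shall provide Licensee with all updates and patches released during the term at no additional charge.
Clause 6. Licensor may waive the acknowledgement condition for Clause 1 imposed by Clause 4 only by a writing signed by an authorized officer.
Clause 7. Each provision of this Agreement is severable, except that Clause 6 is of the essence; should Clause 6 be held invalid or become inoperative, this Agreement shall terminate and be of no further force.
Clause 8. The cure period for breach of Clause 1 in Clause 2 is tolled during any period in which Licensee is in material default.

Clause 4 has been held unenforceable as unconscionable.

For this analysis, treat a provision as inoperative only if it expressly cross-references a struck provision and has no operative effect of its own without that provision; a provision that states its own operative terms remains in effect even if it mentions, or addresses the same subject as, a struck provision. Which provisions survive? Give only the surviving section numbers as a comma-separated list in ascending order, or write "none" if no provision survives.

Clause 4 is struck. Clause 6 merely fixes the waiver condition for Clause 4; with Clause 4 gone it has nothing to operate on and falls away. Clause 7 makes Clause 6 an essential term, and Clause 6 has been rendered inoperative by the cascade; under Clause 7, the entire Agreement is therefore void. No provision of the Agreement survives.

none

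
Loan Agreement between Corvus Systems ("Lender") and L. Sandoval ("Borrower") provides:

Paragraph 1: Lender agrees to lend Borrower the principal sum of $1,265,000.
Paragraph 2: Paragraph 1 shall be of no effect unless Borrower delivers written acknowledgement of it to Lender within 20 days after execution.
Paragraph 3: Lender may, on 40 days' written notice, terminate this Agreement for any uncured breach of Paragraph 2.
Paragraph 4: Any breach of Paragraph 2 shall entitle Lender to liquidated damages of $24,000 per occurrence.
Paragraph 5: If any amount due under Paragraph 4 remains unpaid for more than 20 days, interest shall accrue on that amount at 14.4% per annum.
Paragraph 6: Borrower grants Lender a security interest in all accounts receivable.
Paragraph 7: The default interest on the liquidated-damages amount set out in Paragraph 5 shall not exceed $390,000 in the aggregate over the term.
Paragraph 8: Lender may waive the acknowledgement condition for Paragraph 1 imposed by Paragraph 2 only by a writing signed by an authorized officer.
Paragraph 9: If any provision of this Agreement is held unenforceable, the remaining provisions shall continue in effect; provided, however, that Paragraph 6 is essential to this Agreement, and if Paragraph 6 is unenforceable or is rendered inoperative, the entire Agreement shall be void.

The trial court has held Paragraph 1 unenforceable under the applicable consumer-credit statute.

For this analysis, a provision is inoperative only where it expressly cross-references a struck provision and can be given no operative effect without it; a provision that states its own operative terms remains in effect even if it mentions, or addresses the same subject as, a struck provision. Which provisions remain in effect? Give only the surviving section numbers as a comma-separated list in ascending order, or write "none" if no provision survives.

Paragraph 1 is struck. Paragraph 2 has no operative effect of its own apart from Paragraph 1 and is therefore inoperative. Paragraph 3 has no operative effect of its own apart from Paragraph 2 and is therefore inoperative. Paragraph 4 has no operative effect of its own apart from Paragraph 2 and is therefore inoperative. Paragraph 8 has no operative effect of its own apart from Paragraph 2 and is therefore inoperative. Paragraph 5 has no operative effect of its own apart from Paragraph 4 and is therefore inoperative. Paragraph 7 operates only by reference to Paragraph 5, so it falls with Paragraph 5. Paragraph 9 makes Paragraph 6 an essential term, but Paragraph 6 is unaffected, so the severability proviso in Paragraph 9 preserves the remaining provisions. The provisions still in force are Paragraph 6 and Paragraph 9.

6, 9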